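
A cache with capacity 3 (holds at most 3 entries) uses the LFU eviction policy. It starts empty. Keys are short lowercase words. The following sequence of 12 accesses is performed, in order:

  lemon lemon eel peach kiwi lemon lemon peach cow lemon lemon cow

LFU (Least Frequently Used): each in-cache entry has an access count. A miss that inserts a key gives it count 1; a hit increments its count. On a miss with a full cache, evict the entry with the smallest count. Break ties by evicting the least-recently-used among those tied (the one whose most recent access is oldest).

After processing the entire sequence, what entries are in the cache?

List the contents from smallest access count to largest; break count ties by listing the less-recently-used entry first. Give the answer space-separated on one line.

Answer: peach cow lemon

Derivation:
LFU simulation (capacity=3):
  1. access lemon: MISS. Cache: [lemon(c=1)]
  2. access lemon: HIT, count now 2. Cache: [lemon(c=2)]
  3. access eel: MISS. Cache: [eel(c=1) lemon(c=2)]
  4. access peach: MISS. Cache: [eel(c=1) peach(c=1) lemon(c=2)]
  5. access kiwi: MISS, evict eel(c=1). Cache: [peach(c=1) kiwi(c=1) lemon(c=2)]
  6. access lemon: HIT, count now 3. Cache: [peach(c=1) kiwi(c=1) lemon(c=3)]
  7. access lemon: HIT, count now 4. Cache: [peach(c=1) kiwi(c=1) lemon(c=4)]
  8. access peach: HIT, count now 2. Cache: [kiwi(c=1) peach(c=2) lemon(c=4)]
  9. access cow: MISS, evict kiwi(c=1). Cache: [cow(c=1) peach(c=2) lemon(c=4)]
  10. access lemon: HIT, count now 5. Cache: [cow(c=1) peach(c=2) lemon(c=5)]
  11. access lemon: HIT, count now 6. Cache: [cow(c=1) peach(c=2) lemon(c=6)]
  12. access cow: HIT, count now 2. Cache: [peach(c=2) cow(c=2) lemon(c=6)]
Total: 7 hits, 5 misses, 2 evictions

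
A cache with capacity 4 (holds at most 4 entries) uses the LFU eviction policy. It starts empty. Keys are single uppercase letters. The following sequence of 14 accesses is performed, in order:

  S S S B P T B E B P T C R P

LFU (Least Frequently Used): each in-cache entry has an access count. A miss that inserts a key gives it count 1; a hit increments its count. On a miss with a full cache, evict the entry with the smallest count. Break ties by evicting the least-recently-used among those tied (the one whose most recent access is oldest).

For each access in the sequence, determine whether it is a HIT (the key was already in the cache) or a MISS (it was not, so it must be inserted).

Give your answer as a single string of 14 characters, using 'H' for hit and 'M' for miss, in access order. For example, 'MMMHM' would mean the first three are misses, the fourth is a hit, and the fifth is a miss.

Answer: MHHMMMHMHMMMMM

Derivation:
LFU simulation (capacity=4):
  1. access S: MISS. Cache: [S(c=1)]
  2. access S: HIT, count now 2. Cache: [S(c=2)]
  3. access S: HIT, count now 3. Cache: [S(c=3)]
  4. access B: MISS. Cache: [B(c=1) S(c=3)]
  5. access P: MISS. Cache: [B(c=1) P(c=1) S(c=3)]
  6. access T: MISS. Cache: [B(c=1) P(c=1) T(c=1) S(c=3)]
  7. access B: HIT, count now 2. Cache: [P(c=1) T(c=1) B(c=2) S(c=3)]
  8. access E: MISS, evict P(c=1). Cache: [T(c=1) E(c=1) B(c=2) S(c=3)]
  9. access B: HIT, count now 3. Cache: [T(c=1) E(c=1) S(c=3) B(c=3)]
  10. access P: MISS, evict T(c=1). Cache: [E(c=1) P(c=1) S(c=3) B(c=3)]
  11. access T: MISS, evict E(c=1). Cache: [P(c=1) T(c=1) S(c=3) B(c=3)]
  12. access C: MISS, evict P(c=1). Cache: [T(c=1) C(c=1) S(c=3) B(c=3)]
  13. access R: MISS, evict T(c=1). Cache: [C(c=1) R(c=1) S(c=3) B(c=3)]
  14. access P: MISS, evict C(c=1). Cache: [R(c=1) P(c=1) S(c=3) B(c=3)]
Total: 4 hits, 10 misses, 6 evictions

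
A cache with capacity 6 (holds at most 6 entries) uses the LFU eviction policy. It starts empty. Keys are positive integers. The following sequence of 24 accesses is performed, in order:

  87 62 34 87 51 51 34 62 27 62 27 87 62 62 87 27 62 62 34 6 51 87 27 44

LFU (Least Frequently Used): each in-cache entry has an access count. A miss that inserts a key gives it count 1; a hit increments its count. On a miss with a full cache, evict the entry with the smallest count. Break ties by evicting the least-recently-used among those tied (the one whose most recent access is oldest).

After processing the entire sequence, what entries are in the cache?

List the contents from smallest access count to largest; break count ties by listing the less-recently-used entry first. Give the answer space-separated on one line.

Answer: 44 34 51 27 87 62

Derivation:
LFU simulation (capacity=6):
  1. access 87: MISS. Cache: [87(c=1)]
  2. access 62: MISS. Cache: [87(c=1) 62(c=1)]
  3. access 34: MISS. Cache: [87(c=1) 62(c=1) 34(c=1)]
  4. access 87: HIT, count now 2. Cache: [62(c=1) 34(c=1) 87(c=2)]
  5. access 51: MISS. Cache: [62(c=1) 34(c=1) 51(c=1) 87(c=2)]
  6. access 51: HIT, count now 2. Cache: [62(c=1) 34(c=1) 87(c=2) 51(c=2)]
  7. access 34: HIT, count now 2. Cache: [62(c=1) 87(c=2) 51(c=2) 34(c=2)]
  8. access 62: HIT, count now 2. Cache: [87(c=2) 51(c=2) 34(c=2) 62(c=2)]
  9. access 27: MISS. Cache: [27(c=1) 87(c=2) 51(c=2) 34(c=2) 62(c=2)]
  10. access 62: HIT, count now 3. Cache: [27(c=1) 87(c=2) 51(c=2) 34(c=2) 62(c=3)]
  11. access 27: HIT, count now 2. Cache: [87(c=2) 51(c=2) 34(c=2) 27(c=2) 62(c=3)]
  12. access 87: HIT, count now 3. Cache: [51(c=2) 34(c=2) 27(c=2) 62(c=3) 87(c=3)]
  13. access 62: HIT, count now 4. Cache: [51(c=2) 34(c=2) 27(c=2) 87(c=3) 62(c=4)]
  14. access 62: HIT, count now 5. Cache: [51(c=2) 34(c=2) 27(c=2) 87(c=3) 62(c=5)]
  15. access 87: HIT, count now 4. Cache: [51(c=2) 34(c=2) 27(c=2) 87(c=4) 62(c=5)]
  16. access 27: HIT, count now 3. Cache: [51(c=2) 34(c=2) 27(c=3) 87(c=4) 62(c=5)]
  17. access 62: HIT, count now 6. Cache: [51(c=2) 34(c=2) 27(c=3) 87(c=4) 62(c=6)]
  18. access 62: HIT, count now 7. Cache: [51(c=2) 34(c=2) 27(c=3) 87(c=4) 62(c=7)]
  19. access 34: HIT, count now 3. Cache: [51(c=2) 27(c=3) 34(c=3) 87(c=4) 62(c=7)]
  20. access 6: MISS. Cache: [6(c=1) 51(c=2) 27(c=3) 34(c=3) 87(c=4) 62(c=7)]
  21. access 51: HIT, count now 3. Cache: [6(c=1) 27(c=3) 34(c=3) 51(c=3) 87(c=4) 62(c=7)]
  22. access 87: HIT, count now 5. Cache: [6(c=1) 27(c=3) 34(c=3) 51(c=3) 87(c=5) 62(c=7)]
  23. access 27: HIT, count now 4. Cache: [6(c=1) 34(c=3) 51(c=3) 27(c=4) 87(c=5) 62(c=7)]
  24. access 44: MISS, evict 6(c=1). Cache: [44(c=1) 34(c=3) 51(c=3) 27(c=4) 87(c=5) 62(c=7)]
Total: 17 hits, 7 misses, 1 evictions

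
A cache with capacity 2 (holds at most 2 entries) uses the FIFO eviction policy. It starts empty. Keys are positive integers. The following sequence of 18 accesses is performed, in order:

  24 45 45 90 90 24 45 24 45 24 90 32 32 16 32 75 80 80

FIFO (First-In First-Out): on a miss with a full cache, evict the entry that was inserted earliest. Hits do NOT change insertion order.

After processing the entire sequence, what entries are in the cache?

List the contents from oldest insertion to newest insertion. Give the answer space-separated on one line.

Answer: 75 80

Derivation:
FIFO simulation (capacity=2):
  1. access 24: MISS. Cache (old->new): [24]
  2. access 45: MISS. Cache (old->new): [24 45]
  3. access 45: HIT. Cache (old->new): [24 45]
  4. access 90: MISS, evict 24. Cache (old->new): [45 90]
  5. access 90: HIT. Cache (old->new): [45 90]
  6. access 24: MISS, evict 45. Cache (old->new): [90 24]
  7. access 45: MISS, evict 90. Cache (old->new): [24 45]
  8. access 24: HIT. Cache (old->new): [24 45]
  9. access 45: HIT. Cache (old->new): [24 45]
  10. access 24: HIT. Cache (old->new): [24 45]
  11. access 90: MISS, evict 24. Cache (old->new): [45 90]
  12. access 32: MISS, evict 45. Cache (old->new): [90 32]
  13. access 32: HIT. Cache (old->new): [90 32]
  14. access 16: MISS, evict 90. Cache (old->new): [32 16]
  15. access 32: HIT. Cache (old->new): [32 16]
  16. access 75: MISS, evict 32. Cache (old->new): [16 75]
  17. access 80: MISS, evict 16. Cache (old->new): [75 80]
  18. access 80: HIT. Cache (old->new): [75 80]
Total: 8 hits, 10 misses, 8 evictions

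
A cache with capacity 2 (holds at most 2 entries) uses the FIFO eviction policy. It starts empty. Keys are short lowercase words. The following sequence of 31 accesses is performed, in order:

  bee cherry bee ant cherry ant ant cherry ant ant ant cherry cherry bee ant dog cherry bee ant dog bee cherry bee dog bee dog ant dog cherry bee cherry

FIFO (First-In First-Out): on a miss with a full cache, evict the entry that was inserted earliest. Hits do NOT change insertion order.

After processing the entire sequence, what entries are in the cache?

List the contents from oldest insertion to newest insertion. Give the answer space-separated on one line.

FIFO simulation (capacity=2):
  1. access bee: MISS. Cache (old->new): [bee]
  2. access cherry: MISS. Cache (old->new): [bee cherry]
  3. access bee: HIT. Cache (old->new): [bee cherry]
  4. access ant: MISS, evict bee. Cache (old->new): [cherry ant]
  5. access cherry: HIT. Cache (old->new): [cherry ant]
  6. access ant: HIT. Cache (old->new): [cherry ant]
  7. access ant: HIT. Cache (old->new): [cherry ant]
  8. access cherry: HIT. Cache (old->new): [cherry ant]
  9. access ant: HIT. Cache (old->new): [cherry ant]
  10. access ant: HIT. Cache (old->new): [cherry ant]
  11. access ant: HIT. Cache (old->new): [cherry ant]
  12. access cherry: HIT. Cache (old->new): [cherry ant]
  13. access cherry: HIT. Cache (old->new): [cherry ant]
  14. access bee: MISS, evict cherry. Cache (old->new): [ant bee]
  15. access ant: HIT. Cache (old->new): [ant bee]
  16. access dog: MISS, evict ant. Cache (old->new): [bee dog]
  17. access cherry: MISS, evict bee. Cache (old->new): [dog cherry]
  18. access bee: MISS, evict dog. Cache (old->new): [cherry bee]
  19. access ant: MISS, evict cherry. Cache (old->new): [bee ant]
  20. access dog: MISS, evict bee. Cache (old->new): [ant dog]
  21. access bee: MISS, evict ant. Cache (old->new): [dog bee]
  22. access cherry: MISS, evict dog. Cache (old->new): [bee cherry]
  23. access bee: HIT. Cache (old->new): [bee cherry]
  24. access dog: MISS, evict bee. Cache (old->new): [cherry dog]
  25. access bee: MISS, evict cherry. Cache (old->new): [dog bee]
  26. access dog: HIT. Cache (old->new): [dog bee]
  27. access ant: MISS, evict dog. Cache (old->new): [bee ant]
  28. access dog: MISS, evict bee. Cache (old->new): [ant dog]
  29. access cherry: MISS, evict ant. Cache (old->new): [dog cherry]
  30. access bee: MISS, evict dog. Cache (old->new): [cherry bee]
  31. access cherry: HIT. Cache (old->new): [cherry bee]
Total: 14 hits, 17 misses, 15 evictions

Answer: cherry bee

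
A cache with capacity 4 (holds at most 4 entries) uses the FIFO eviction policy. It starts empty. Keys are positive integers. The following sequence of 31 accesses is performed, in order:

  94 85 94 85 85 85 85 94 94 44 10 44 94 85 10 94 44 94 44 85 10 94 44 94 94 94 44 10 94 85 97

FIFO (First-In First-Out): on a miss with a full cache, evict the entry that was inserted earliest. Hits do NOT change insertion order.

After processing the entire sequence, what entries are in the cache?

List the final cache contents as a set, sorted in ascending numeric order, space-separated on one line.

FIFO simulation (capacity=4):
  1. access 94: MISS. Cache (old->new): [94]
  2. access 85: MISS. Cache (old->new): [94 85]
  3. access 94: HIT. Cache (old->new): [94 85]
  4. access 85: HIT. Cache (old->new): [94 85]
  5. access 85: HIT. Cache (old->new): [94 85]
  6. access 85: HIT. Cache (old->new): [94 85]
  7. access 85: HIT. Cache (old->new): [94 85]
  8. access 94: HIT. Cache (old->new): [94 85]
  9. access 94: HIT. Cache (old->new): [94 85]
  10. access 44: MISS. Cache (old->new): [94 85 44]
  11. access 10: MISS. Cache (old->new): [94 85 44 10]
  12. access 44: HIT. Cache (old->new): [94 85 44 10]
  13. access 94: HIT. Cache (old->new): [94 85 44 10]
  14. access 85: HIT. Cache (old->new): [94 85 44 10]
  15. access 10: HIT. Cache (old->new): [94 85 44 10]
  16. access 94: HIT. Cache (old->new): [94 85 44 10]
  17. access 44: HIT. Cache (old->new): [94 85 44 10]
  18. access 94: HIT. Cache (old->new): [94 85 44 10]
  19. access 44: HIT. Cache (old->new): [94 85 44 10]
  20. access 85: HIT. Cache (old->new): [94 85 44 10]
  21. access 10: HIT. Cache (old->new): [94 85 44 10]
  22. access 94: HIT. Cache (old->new): [94 85 44 10]
  23. access 44: HIT. Cache (old->new): [94 85 44 10]
  24. access 94: HIT. Cache (old->new): [94 85 44 10]
  25. access 94: HIT. Cache (old->new): [94 85 44 10]
  26. access 94: HIT. Cache (old->new): [94 85 44 10]
  27. access 44: HIT. Cache (old->new): [94 85 44 10]
  28. access 10: HIT. Cache (old->new): [94 85 44 10]
  29. access 94: HIT. Cache (old->new): [94 85 44 10]
  30. access 85: HIT. Cache (old->new): [94 85 44 10]
  31. access 97: MISS, evict 94. Cache (old->new): [85 44 10 97]
Total: 26 hits, 5 misses, 1 evictions

Answer: 10 44 85 97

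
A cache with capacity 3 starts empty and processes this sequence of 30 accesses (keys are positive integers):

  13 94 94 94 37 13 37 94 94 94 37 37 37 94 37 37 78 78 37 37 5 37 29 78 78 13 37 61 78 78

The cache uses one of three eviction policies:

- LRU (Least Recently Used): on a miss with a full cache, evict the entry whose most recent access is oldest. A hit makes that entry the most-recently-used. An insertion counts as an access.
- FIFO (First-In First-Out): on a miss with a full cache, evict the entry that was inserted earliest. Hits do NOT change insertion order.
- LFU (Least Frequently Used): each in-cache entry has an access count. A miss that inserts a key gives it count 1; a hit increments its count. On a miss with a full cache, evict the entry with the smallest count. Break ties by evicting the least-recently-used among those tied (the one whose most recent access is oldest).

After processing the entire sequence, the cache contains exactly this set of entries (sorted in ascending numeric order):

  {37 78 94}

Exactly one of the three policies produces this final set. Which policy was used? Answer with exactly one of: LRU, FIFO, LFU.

Simulating under each policy and comparing final sets:
  LRU: final set = {37 61 78} -> differs
  FIFO: final set = {37 61 78} -> differs
  LFU: final set = {37 78 94} -> MATCHES target
Only LFU produces the target set.

Answer: LFU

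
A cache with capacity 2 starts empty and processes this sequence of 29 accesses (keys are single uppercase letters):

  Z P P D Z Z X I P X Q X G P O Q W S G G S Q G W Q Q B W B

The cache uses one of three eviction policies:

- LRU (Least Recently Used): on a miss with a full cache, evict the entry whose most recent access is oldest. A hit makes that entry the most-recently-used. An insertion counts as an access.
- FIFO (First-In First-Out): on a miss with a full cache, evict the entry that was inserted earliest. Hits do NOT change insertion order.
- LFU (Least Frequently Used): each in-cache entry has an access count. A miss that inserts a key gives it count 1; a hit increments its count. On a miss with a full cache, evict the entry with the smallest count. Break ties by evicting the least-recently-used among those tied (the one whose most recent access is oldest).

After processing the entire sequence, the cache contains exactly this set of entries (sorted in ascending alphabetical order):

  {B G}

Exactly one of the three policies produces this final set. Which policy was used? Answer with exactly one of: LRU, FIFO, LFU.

Simulating under each policy and comparing final sets:
  LRU: final set = {B W} -> differs
  FIFO: final set = {B W} -> differs
  LFU: final set = {B G} -> MATCHES target
Only LFU produces the target set.

Answer: LFU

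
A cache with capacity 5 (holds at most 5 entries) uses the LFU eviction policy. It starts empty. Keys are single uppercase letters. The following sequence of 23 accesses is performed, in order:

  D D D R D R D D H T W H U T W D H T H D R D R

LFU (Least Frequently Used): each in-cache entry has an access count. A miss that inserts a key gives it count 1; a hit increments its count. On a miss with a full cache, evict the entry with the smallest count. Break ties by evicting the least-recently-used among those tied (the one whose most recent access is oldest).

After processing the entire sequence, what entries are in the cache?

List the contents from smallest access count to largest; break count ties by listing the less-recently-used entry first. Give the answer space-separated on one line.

Answer: W T H R D

Derivation:
LFU simulation (capacity=5):
  1. access D: MISS. Cache: [D(c=1)]
  2. access D: HIT, count now 2. Cache: [D(c=2)]
  3. access D: HIT, count now 3. Cache: [D(c=3)]
  4. access R: MISS. Cache: [R(c=1) D(c=3)]
  5. access D: HIT, count now 4. Cache: [R(c=1) D(c=4)]
  6. access R: HIT, count now 2. Cache: [R(c=2) D(c=4)]
  7. access D: HIT, count now 5. Cache: [R(c=2) D(c=5)]
  8. access D: HIT, count now 6. Cache: [R(c=2) D(c=6)]
  9. access H: MISS. Cache: [H(c=1) R(c=2) D(c=6)]
  10. access T: MISS. Cache: [H(c=1) T(c=1) R(c=2) D(c=6)]
  11. access W: MISS. Cache: [H(c=1) T(c=1) W(c=1) R(c=2) D(c=6)]
  12. access H: HIT, count now 2. Cache: [T(c=1) W(c=1) R(c=2) H(c=2) D(c=6)]
  13. access U: MISS, evict T(c=1). Cache: [W(c=1) U(c=1) R(c=2) H(c=2) D(c=6)]
  14. access T: MISS, evict W(c=1). Cache: [U(c=1) T(c=1) R(c=2) H(c=2) D(c=6)]
  15. access W: MISS, evict U(c=1). Cache: [T(c=1) W(c=1) R(c=2) H(c=2) D(c=6)]
  16. access D: HIT, count now 7. Cache: [T(c=1) W(c=1) R(c=2) H(c=2) D(c=7)]
  17. access H: HIT, count now 3. Cache: [T(c=1) W(c=1) R(c=2) H(c=3) D(c=7)]
  18. access T: HIT, count now 2. Cache: [W(c=1) R(c=2) T(c=2) H(c=3) D(c=7)]
  19. access H: HIT, count now 4. Cache: [W(c=1) R(c=2) T(c=2) H(c=4) D(c=7)]
  20. access D: HIT, count now 8. Cache: [W(c=1) R(c=2) T(c=2) H(c=4) D(c=8)]
  21. access R: HIT, count now 3. Cache: [W(c=1) T(c=2) R(c=3) H(c=4) D(c=8)]
  22. access D: HIT, count now 9. Cache: [W(c=1) T(c=2) R(c=3) H(c=4) D(c=9)]
  23. access R: HIT, count now 4. Cache: [W(c=1) T(c=2) H(c=4) R(c=4) D(c=9)]
Total: 15 hits, 8 misses, 3 evictions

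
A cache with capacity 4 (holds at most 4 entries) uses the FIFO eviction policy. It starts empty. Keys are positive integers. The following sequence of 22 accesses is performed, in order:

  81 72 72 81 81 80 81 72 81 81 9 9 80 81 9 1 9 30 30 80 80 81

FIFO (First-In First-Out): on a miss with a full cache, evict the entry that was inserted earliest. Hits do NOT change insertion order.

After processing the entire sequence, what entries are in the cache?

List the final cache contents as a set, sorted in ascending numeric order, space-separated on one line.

FIFO simulation (capacity=4):
  1. access 81: MISS. Cache (old->new): [81]
  2. access 72: MISS. Cache (old->new): [81 72]
  3. access 72: HIT. Cache (old->new): [81 72]
  4. access 81: HIT. Cache (old->new): [81 72]
  5. access 81: HIT. Cache (old->new): [81 72]
  6. access 80: MISS. Cache (old->new): [81 72 80]
  7. access 81: HIT. Cache (old->new): [81 72 80]
  8. access 72: HIT. Cache (old->new): [81 72 80]
  9. access 81: HIT. Cache (old->new): [81 72 80]
  10. access 81: HIT. Cache (old->new): [81 72 80]
  11. access 9: MISS. Cache (old->new): [81 72 80 9]
  12. access 9: HIT. Cache (old->new): [81 72 80 9]
  13. access 80: HIT. Cache (old->new): [81 72 80 9]
  14. access 81: HIT. Cache (old->new): [81 72 80 9]
  15. access 9: HIT. Cache (old->new): [81 72 80 9]
  16. access 1: MISS, evict 81. Cache (old->new): [72 80 9 1]
  17. access 9: HIT. Cache (old->new): [72 80 9 1]
  18. access 30: MISS, evict 72. Cache (old->new): [80 9 1 30]
  19. access 30: HIT. Cache (old->new): [80 9 1 30]
  20. access 80: HIT. Cache (old->new): [80 9 1 30]
  21. access 80: HIT. Cache (old->new): [80 9 1 30]
  22. access 81: MISS, evict 80. Cache (old->new): [9 1 30 81]
Total: 15 hits, 7 misses, 3 evictions

Answer: 1 9 30 81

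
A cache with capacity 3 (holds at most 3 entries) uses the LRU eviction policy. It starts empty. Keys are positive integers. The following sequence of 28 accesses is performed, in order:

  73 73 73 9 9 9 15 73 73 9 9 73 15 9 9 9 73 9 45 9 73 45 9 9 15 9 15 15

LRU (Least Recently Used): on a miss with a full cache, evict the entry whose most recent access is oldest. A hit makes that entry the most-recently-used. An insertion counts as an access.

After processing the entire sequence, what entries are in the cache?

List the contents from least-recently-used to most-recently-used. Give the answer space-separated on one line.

LRU simulation (capacity=3):
  1. access 73: MISS. Cache (LRU->MRU): [73]
  2. access 73: HIT. Cache (LRU->MRU): [73]
  3. access 73: HIT. Cache (LRU->MRU): [73]
  4. access 9: MISS. Cache (LRU->MRU): [73 9]
  5. access 9: HIT. Cache (LRU->MRU): [73 9]
  6. access 9: HIT. Cache (LRU->MRU): [73 9]
  7. access 15: MISS. Cache (LRU->MRU): [73 9 15]
  8. access 73: HIT. Cache (LRU->MRU): [9 15 73]
  9. access 73: HIT. Cache (LRU->MRU): [9 15 73]
  10. access 9: HIT. Cache (LRU->MRU): [15 73 9]
  11. access 9: HIT. Cache (LRU->MRU): [15 73 9]
  12. access 73: HIT. Cache (LRU->MRU): [15 9 73]
  13. access 15: HIT. Cache (LRU->MRU): [9 73 15]
  14. access 9: HIT. Cache (LRU->MRU): [73 15 9]
  15. access 9: HIT. Cache (LRU->MRU): [73 15 9]
  16. access 9: HIT. Cache (LRU->MRU): [73 15 9]
  17. access 73: HIT. Cache (LRU->MRU): [15 9 73]
  18. access 9: HIT. Cache (LRU->MRU): [15 73 9]
  19. access 45: MISS, evict 15. Cache (LRU->MRU): [73 9 45]
  20. access 9: HIT. Cache (LRU->MRU): [73 45 9]
  21. access 73: HIT. Cache (LRU->MRU): [45 9 73]
  22. access 45: HIT. Cache (LRU->MRU): [9 73 45]
  23. access 9: HIT. Cache (LRU->MRU): [73 45 9]
  24. access 9: HIT. Cache (LRU->MRU): [73 45 9]
  25. access 15: MISS, evict 73. Cache (LRU->MRU): [45 9 15]
  26. access 9: HIT. Cache (LRU->MRU): [45 15 9]
  27. access 15: HIT. Cache (LRU->MRU): [45 9 15]
  28. access 15: HIT. Cache (LRU->MRU): [45 9 15]
Total: 23 hits, 5 misses, 2 evictions

Answer: 45 9 15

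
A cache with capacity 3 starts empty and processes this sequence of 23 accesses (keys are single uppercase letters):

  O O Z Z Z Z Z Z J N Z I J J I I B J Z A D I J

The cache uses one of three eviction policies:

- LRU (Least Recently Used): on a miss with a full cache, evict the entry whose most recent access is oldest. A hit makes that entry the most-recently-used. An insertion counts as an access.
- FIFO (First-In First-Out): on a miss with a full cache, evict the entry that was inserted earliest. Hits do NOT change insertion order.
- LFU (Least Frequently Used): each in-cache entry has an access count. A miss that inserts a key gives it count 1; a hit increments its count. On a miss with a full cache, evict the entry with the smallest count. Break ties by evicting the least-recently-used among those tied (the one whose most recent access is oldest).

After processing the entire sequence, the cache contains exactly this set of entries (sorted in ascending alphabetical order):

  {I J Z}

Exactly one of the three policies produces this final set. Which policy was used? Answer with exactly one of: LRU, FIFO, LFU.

Answer: LFU

Derivation:
Simulating under each policy and comparing final sets:
  LRU: final set = {D I J} -> differs
  FIFO: final set = {D I J} -> differs
  LFU: final set = {I J Z} -> MATCHES target
Only LFU produces the target set.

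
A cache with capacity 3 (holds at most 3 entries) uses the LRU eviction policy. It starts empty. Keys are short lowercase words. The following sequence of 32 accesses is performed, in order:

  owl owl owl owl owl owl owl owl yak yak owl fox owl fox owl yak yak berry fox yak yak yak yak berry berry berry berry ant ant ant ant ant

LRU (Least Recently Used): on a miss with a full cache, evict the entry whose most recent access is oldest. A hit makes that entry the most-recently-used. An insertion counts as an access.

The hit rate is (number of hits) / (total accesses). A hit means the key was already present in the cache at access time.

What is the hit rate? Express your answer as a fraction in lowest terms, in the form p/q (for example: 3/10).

Answer: 13/16

Derivation:
LRU simulation (capacity=3):
  1. access owl: MISS. Cache (LRU->MRU): [owl]
  2. access owl: HIT. Cache (LRU->MRU): [owl]
  3. access owl: HIT. Cache (LRU->MRU): [owl]
  4. access owl: HIT. Cache (LRU->MRU): [owl]
  5. access owl: HIT. Cache (LRU->MRU): [owl]
  6. access owl: HIT. Cache (LRU->MRU): [owl]
  7. access owl: HIT. Cache (LRU->MRU): [owl]
  8. access owl: HIT. Cache (LRU->MRU): [owl]
  9. access yak: MISS. Cache (LRU->MRU): [owl yak]
  10. access yak: HIT. Cache (LRU->MRU): [owl yak]
  11. access owl: HIT. Cache (LRU->MRU): [yak owl]
  12. access fox: MISS. Cache (LRU->MRU): [yak owl fox]
  13. access owl: HIT. Cache (LRU->MRU): [yak fox owl]
  14. access fox: HIT. Cache (LRU->MRU): [yak owl fox]
  15. access owl: HIT. Cache (LRU->MRU): [yak fox owl]
  16. access yak: HIT. Cache (LRU->MRU): [fox owl yak]
  17. access yak: HIT. Cache (LRU->MRU): [fox owl yak]
  18. access berry: MISS, evict fox. Cache (LRU->MRU): [owl yak berry]
  19. access fox: MISS, evict owl. Cache (LRU->MRU): [yak berry fox]
  20. access yak: HIT. Cache (LRU->MRU): [berry fox yak]
  21. access yak: HIT. Cache (LRU->MRU): [berry fox yak]
  22. access yak: HIT. Cache (LRU->MRU): [berry fox yak]
  23. access yak: HIT. Cache (LRU->MRU): [berry fox yak]
  24. access berry: HIT. Cache (LRU->MRU): [fox yak berry]
  25. access berry: HIT. Cache (LRU->MRU): [fox yak berry]
  26. access berry: HIT. Cache (LRU->MRU): [fox yak berry]
  27. access berry: HIT. Cache (LRU->MRU): [fox yak berry]
  28. access ant: MISS, evict fox. Cache (LRU->MRU): [yak berry ant]
  29. access ant: HIT. Cache (LRU->MRU): [yak berry ant]
  30. access ant: HIT. Cache (LRU->MRU): [yak berry ant]
  31. access ant: HIT. Cache (LRU->MRU): [yak berry ant]
  32. access ant: HIT. Cache (LRU->MRU): [yak berry ant]
Total: 26 hits, 6 misses, 3 evictions

Hit rate = 26/32 = 13/16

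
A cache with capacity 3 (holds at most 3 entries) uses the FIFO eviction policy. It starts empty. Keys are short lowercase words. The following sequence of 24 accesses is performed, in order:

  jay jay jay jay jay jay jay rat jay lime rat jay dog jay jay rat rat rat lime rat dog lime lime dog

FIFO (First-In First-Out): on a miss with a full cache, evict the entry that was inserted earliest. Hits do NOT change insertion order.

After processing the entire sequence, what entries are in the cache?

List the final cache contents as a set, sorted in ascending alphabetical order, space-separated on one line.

Answer: dog lime rat

Derivation:
FIFO simulation (capacity=3):
  1. access jay: MISS. Cache (old->new): [jay]
  2. access jay: HIT. Cache (old->new): [jay]
  3. access jay: HIT. Cache (old->new): [jay]
  4. access jay: HIT. Cache (old->new): [jay]
  5. access jay: HIT. Cache (old->new): [jay]
  6. access jay: HIT. Cache (old->new): [jay]
  7. access jay: HIT. Cache (old->new): [jay]
  8. access rat: MISS. Cache (old->new): [jay rat]
  9. access jay: HIT. Cache (old->new): [jay rat]
  10. access lime: MISS. Cache (old->new): [jay rat lime]
  11. access rat: HIT. Cache (old->new): [jay rat lime]
  12. access jay: HIT. Cache (old->new): [jay rat lime]
  13. access dog: MISS, evict jay. Cache (old->new): [rat lime dog]
  14. access jay: MISS, evict rat. Cache (old->new): [lime dog jay]
  15. access jay: HIT. Cache (old->new): [lime dog jay]
  16. access rat: MISS, evict lime. Cache (old->new): [dog jay rat]
  17. access rat: HIT. Cache (old->new): [dog jay rat]
  18. access rat: HIT. Cache (old->new): [dog jay rat]
  19. access lime: MISS, evict dog. Cache (old->new): [jay rat lime]
  20. access rat: HIT. Cache (old->new): [jay rat lime]
  21. access dog: MISS, evict jay. Cache (old->new): [rat lime dog]
  22. access lime: HIT. Cache (old->new): [rat lime dog]
  23. access lime: HIT. Cache (old->new): [rat lime dog]
  24. access dog: HIT. Cache (old->new): [rat lime dog]
Total: 16 hits, 8 misses, 5 evictions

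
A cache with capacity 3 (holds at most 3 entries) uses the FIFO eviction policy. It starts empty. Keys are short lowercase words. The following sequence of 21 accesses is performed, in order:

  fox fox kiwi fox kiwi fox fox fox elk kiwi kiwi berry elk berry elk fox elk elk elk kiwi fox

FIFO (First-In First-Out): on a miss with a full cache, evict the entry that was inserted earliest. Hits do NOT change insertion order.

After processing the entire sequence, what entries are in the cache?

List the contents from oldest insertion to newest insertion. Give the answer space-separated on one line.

Answer: berry fox kiwi

Derivation:
FIFO simulation (capacity=3):
  1. access fox: MISS. Cache (old->new): [fox]
  2. access fox: HIT. Cache (old->new): [fox]
  3. access kiwi: MISS. Cache (old->new): [fox kiwi]
  4. access fox: HIT. Cache (old->new): [fox kiwi]
  5. access kiwi: HIT. Cache (old->new): [fox kiwi]
  6. access fox: HIT. Cache (old->new): [fox kiwi]
  7. access fox: HIT. Cache (old->new): [fox kiwi]
  8. access fox: HIT. Cache (old->new): [fox kiwi]
  9. access elk: MISS. Cache (old->new): [fox kiwi elk]
  10. access kiwi: HIT. Cache (old->new): [fox kiwi elk]
  11. access kiwi: HIT. Cache (old->new): [fox kiwi elk]
  12. access berry: MISS, evict fox. Cache (old->new): [kiwi elk berry]
  13. access elk: HIT. Cache (old->new): [kiwi elk berry]
  14. access berry: HIT. Cache (old->new): [kiwi elk berry]
  15. access elk: HIT. Cache (old->new): [kiwi elk berry]
  16. access fox: MISS, evict kiwi. Cache (old->new): [elk berry fox]
  17. access elk: HIT. Cache (old->new): [elk berry fox]
  18. access elk: HIT. Cache (old->new): [elk berry fox]
  19. access elk: HIT. Cache (old->new): [elk berry fox]
  20. access kiwi: MISS, evict elk. Cache (old->new): [berry fox kiwi]
  21. access fox: HIT. Cache (old->new): [berry fox kiwi]
Total: 15 hits, 6 misses, 3 evictions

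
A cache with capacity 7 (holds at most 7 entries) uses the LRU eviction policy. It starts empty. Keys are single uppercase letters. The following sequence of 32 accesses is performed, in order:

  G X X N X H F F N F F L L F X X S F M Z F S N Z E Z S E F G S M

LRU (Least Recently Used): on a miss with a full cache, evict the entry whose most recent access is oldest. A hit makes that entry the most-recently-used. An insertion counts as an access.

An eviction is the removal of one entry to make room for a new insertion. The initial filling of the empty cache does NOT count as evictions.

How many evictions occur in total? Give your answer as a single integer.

LRU simulation (capacity=7):
  1. access G: MISS. Cache (LRU->MRU): [G]
  2. access X: MISS. Cache (LRU->MRU): [G X]
  3. access X: HIT. Cache (LRU->MRU): [G X]
  4. access N: MISS. Cache (LRU->MRU): [G X N]
  5. access X: HIT. Cache (LRU->MRU): [G N X]
  6. access H: MISS. Cache (LRU->MRU): [G N X H]
  7. access F: MISS. Cache (LRU->MRU): [G N X H F]
  8. access F: HIT. Cache (LRU->MRU): [G N X H F]
  9. access N: HIT. Cache (LRU->MRU): [G X H F N]
  10. access F: HIT. Cache (LRU->MRU): [G X H N F]
  11. access F: HIT. Cache (LRU->MRU): [G X H N F]
  12. access L: MISS. Cache (LRU->MRU): [G X H N F L]
  13. access L: HIT. Cache (LRU->MRU): [G X H N F L]
  14. access F: HIT. Cache (LRU->MRU): [G X H N L F]
  15. access X: HIT. Cache (LRU->MRU): [G H N L F X]
  16. access X: HIT. Cache (LRU->MRU): [G H N L F X]
  17. access S: MISS. Cache (LRU->MRU): [G H N L F X S]
  18. access F: HIT. Cache (LRU->MRU): [G H N L X S F]
  19. access M: MISS, evict G. Cache (LRU->MRU): [H N L X S F M]
  20. access Z: MISS, evict H. Cache (LRU->MRU): [N L X S F M Z]
  21. access F: HIT. Cache (LRU->MRU): [N L X S M Z F]
  22. access S: HIT. Cache (LRU->MRU): [N L X M Z F S]
  23. access N: HIT. Cache (LRU->MRU): [L X M Z F S N]
  24. access Z: HIT. Cache (LRU->MRU): [L X M F S N Z]
  25. access E: MISS, evict L. Cache (LRU->MRU): [X M F S N Z E]
  26. access Z: HIT. Cache (LRU->MRU): [X M F S N E Z]
  27. access S: HIT. Cache (LRU->MRU): [X M F N E Z S]
  28. access E: HIT. Cache (LRU->MRU): [X M F N Z S E]
  29. access F: HIT. Cache (LRU->MRU): [X M N Z S E F]
  30. access G: MISS, evict X. Cache (LRU->MRU): [M N Z S E F G]
  31. access S: HIT. Cache (LRU->MRU): [M N Z E F G S]
  32. access M: HIT. Cache (LRU->MRU): [N Z E F G S M]
Total: 21 hits, 11 misses, 4 evictions

Answer: 4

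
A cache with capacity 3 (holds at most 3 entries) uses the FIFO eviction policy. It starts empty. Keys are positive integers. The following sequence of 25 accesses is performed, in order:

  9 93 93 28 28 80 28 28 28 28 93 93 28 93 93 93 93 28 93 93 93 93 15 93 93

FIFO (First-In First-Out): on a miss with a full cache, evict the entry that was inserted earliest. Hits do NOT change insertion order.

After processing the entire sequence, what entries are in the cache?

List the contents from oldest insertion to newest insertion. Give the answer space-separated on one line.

Answer: 80 15 93

Derivation:
FIFO simulation (capacity=3):
  1. access 9: MISS. Cache (old->new): [9]
  2. access 93: MISS. Cache (old->new): [9 93]
  3. access 93: HIT. Cache (old->new): [9 93]
  4. access 28: MISS. Cache (old->new): [9 93 28]
  5. access 28: HIT. Cache (old->new): [9 93 28]
  6. access 80: MISS, evict 9. Cache (old->new): [93 28 80]
  7. access 28: HIT. Cache (old->new): [93 28 80]
  8. access 28: HIT. Cache (old->new): [93 28 80]
  9. access 28: HIT. Cache (old->new): [93 28 80]
  10. access 28: HIT. Cache (old->new): [93 28 80]
  11. access 93: HIT. Cache (old->new): [93 28 80]
  12. access 93: HIT. Cache (old->new): [93 28 80]
  13. access 28: HIT. Cache (old->new): [93 28 80]
  14. access 93: HIT. Cache (old->new): [93 28 80]
  15. access 93: HIT. Cache (old->new): [93 28 80]
  16. access 93: HIT. Cache (old->new): [93 28 80]
  17. access 93: HIT. Cache (old->new): [93 28 80]
  18. access 28: HIT. Cache (old->new): [93 28 80]
  19. access 93: HIT. Cache (old->new): [93 28 80]
  20. access 93: HIT. Cache (old->new): [93 28 80]
  21. access 93: HIT. Cache (old->new): [93 28 80]
  22. access 93: HIT. Cache (old->new): [93 28 80]
  23. access 15: MISS, evict 93. Cache (old->new): [28 80 15]
  24. access 93: MISS, evict 28. Cache (old->new): [80 15 93]
  25. access 93: HIT. Cache (old->new): [80 15 93]
Total: 19 hits, 6 misses, 3 evictions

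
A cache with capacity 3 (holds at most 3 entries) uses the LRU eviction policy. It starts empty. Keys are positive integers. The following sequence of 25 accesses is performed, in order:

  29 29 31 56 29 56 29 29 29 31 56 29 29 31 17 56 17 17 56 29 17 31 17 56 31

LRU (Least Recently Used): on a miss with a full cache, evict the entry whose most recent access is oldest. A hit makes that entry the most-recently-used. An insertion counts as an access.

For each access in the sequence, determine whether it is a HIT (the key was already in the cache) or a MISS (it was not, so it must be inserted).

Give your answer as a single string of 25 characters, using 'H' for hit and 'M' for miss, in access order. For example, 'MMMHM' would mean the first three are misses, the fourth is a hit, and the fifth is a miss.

Answer: MHMMHHHHHHHHHHMMHHHMHMHMH

Derivation:
LRU simulation (capacity=3):
  1. access 29: MISS. Cache (LRU->MRU): [29]
  2. access 29: HIT. Cache (LRU->MRU): [29]
  3. access 31: MISS. Cache (LRU->MRU): [29 31]
  4. access 56: MISS. Cache (LRU->MRU): [29 31 56]
  5. access 29: HIT. Cache (LRU->MRU): [31 56 29]
  6. access 56: HIT. Cache (LRU->MRU): [31 29 56]
  7. access 29: HIT. Cache (LRU->MRU): [31 56 29]
  8. access 29: HIT. Cache (LRU->MRU): [31 56 29]
  9. access 29: HIT. Cache (LRU->MRU): [31 56 29]
  10. access 31: HIT. Cache (LRU->MRU): [56 29 31]
  11. access 56: HIT. Cache (LRU->MRU): [29 31 56]
  12. access 29: HIT. Cache (LRU->MRU): [31 56 29]
  13. access 29: HIT. Cache (LRU->MRU): [31 56 29]
  14. access 31: HIT. Cache (LRU->MRU): [56 29 31]
  15. access 17: MISS, evict 56. Cache (LRU->MRU): [29 31 17]
  16. access 56: MISS, evict 29. Cache (LRU->MRU): [31 17 56]
  17. access 17: HIT. Cache (LRU->MRU): [31 56 17]
  18. access 17: HIT. Cache (LRU->MRU): [31 56 17]
  19. access 56: HIT. Cache (LRU->MRU): [31 17 56]
  20. access 29: MISS, evict 31. Cache (LRU->MRU): [17 56 29]
  21. access 17: HIT. Cache (LRU->MRU): [56 29 17]
  22. access 31: MISS, evict 56. Cache (LRU->MRU): [29 17 31]
  23. access 17: HIT. Cache (LRU->MRU): [29 31 17]
  24. access 56: MISS, evict 29. Cache (LRU->MRU): [31 17 56]
  25. access 31: HIT. Cache (LRU->MRU): [17 56 31]
Total: 17 hits, 8 misses, 5 evictions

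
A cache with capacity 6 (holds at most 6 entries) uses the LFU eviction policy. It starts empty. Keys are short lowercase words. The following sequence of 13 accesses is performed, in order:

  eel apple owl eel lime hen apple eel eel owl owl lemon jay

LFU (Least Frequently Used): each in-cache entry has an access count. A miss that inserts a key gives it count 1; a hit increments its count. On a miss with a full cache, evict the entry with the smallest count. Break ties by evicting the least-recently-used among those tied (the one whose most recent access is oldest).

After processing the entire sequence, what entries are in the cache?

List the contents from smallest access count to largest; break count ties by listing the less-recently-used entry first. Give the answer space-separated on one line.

LFU simulation (capacity=6):
  1. access eel: MISS. Cache: [eel(c=1)]
  2. access apple: MISS. Cache: [eel(c=1) apple(c=1)]
  3. access owl: MISS. Cache: [eel(c=1) apple(c=1) owl(c=1)]
  4. access eel: HIT, count now 2. Cache: [apple(c=1) owl(c=1) eel(c=2)]
  5. access lime: MISS. Cache: [apple(c=1) owl(c=1) lime(c=1) eel(c=2)]
  6. access hen: MISS. Cache: [apple(c=1) owl(c=1) lime(c=1) hen(c=1) eel(c=2)]
  7. access apple: HIT, count now 2. Cache: [owl(c=1) lime(c=1) hen(c=1) eel(c=2) apple(c=2)]
  8. access eel: HIT, count now 3. Cache: [owl(c=1) lime(c=1) hen(c=1) apple(c=2) eel(c=3)]
  9. access eel: HIT, count now 4. Cache: [owl(c=1) lime(c=1) hen(c=1) apple(c=2) eel(c=4)]
  10. access owl: HIT, count now 2. Cache: [lime(c=1) hen(c=1) apple(c=2) owl(c=2) eel(c=4)]
  11. access owl: HIT, count now 3. Cache: [lime(c=1) hen(c=1) apple(c=2) owl(c=3) eel(c=4)]
  12. access lemon: MISS. Cache: [lime(c=1) hen(c=1) lemon(c=1) apple(c=2) owl(c=3) eel(c=4)]
  13. access jay: MISS, evict lime(c=1). Cache: [hen(c=1) lemon(c=1) jay(c=1) apple(c=2) owl(c=3) eel(c=4)]
Total: 6 hits, 7 misses, 1 evictions

Answer: hen lemon jay apple owl eel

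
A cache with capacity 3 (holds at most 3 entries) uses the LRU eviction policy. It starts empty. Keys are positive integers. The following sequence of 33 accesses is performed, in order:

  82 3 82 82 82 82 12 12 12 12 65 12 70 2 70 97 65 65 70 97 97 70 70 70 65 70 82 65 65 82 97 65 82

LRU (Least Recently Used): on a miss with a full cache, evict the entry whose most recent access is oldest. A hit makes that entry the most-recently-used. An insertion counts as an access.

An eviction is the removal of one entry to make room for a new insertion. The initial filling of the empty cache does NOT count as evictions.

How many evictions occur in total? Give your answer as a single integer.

LRU simulation (capacity=3):
  1. access 82: MISS. Cache (LRU->MRU): [82]
  2. access 3: MISS. Cache (LRU->MRU): [82 3]
  3. access 82: HIT. Cache (LRU->MRU): [3 82]
  4. access 82: HIT. Cache (LRU->MRU): [3 82]
  5. access 82: HIT. Cache (LRU->MRU): [3 82]
  6. access 82: HIT. Cache (LRU->MRU): [3 82]
  7. access 12: MISS. Cache (LRU->MRU): [3 82 12]
  8. access 12: HIT. Cache (LRU->MRU): [3 82 12]
  9. access 12: HIT. Cache (LRU->MRU): [3 82 12]
  10. access 12: HIT. Cache (LRU->MRU): [3 82 12]
  11. access 65: MISS, evict 3. Cache (LRU->MRU): [82 12 65]
  12. access 12: HIT. Cache (LRU->MRU): [82 65 12]
  13. access 70: MISS, evict 82. Cache (LRU->MRU): [65 12 70]
  14. access 2: MISS, evict 65. Cache (LRU->MRU): [12 70 2]
  15. access 70: HIT. Cache (LRU->MRU): [12 2 70]
  16. access 97: MISS, evict 12. Cache (LRU->MRU): [2 70 97]
  17. access 65: MISS, evict 2. Cache (LRU->MRU): [70 97 65]
  18. access 65: HIT. Cache (LRU->MRU): [70 97 65]
  19. access 70: HIT. Cache (LRU->MRU): [97 65 70]
  20. access 97: HIT. Cache (LRU->MRU): [65 70 97]
  21. access 97: HIT. Cache (LRU->MRU): [65 70 97]
  22. access 70: HIT. Cache (LRU->MRU): [65 97 70]
  23. access 70: HIT. Cache (LRU->MRU): [65 97 70]
  24. access 70: HIT. Cache (LRU->MRU): [65 97 70]
  25. access 65: HIT. Cache (LRU->MRU): [97 70 65]
  26. access 70: HIT. Cache (LRU->MRU): [97 65 70]
  27. access 82: MISS, evict 97. Cache (LRU->MRU): [65 70 82]
  28. access 65: HIT. Cache (LRU->MRU): [70 82 65]
  29. access 65: HIT. Cache (LRU->MRU): [70 82 65]
  30. access 82: HIT. Cache (LRU->MRU): [70 65 82]
  31. access 97: MISS, evict 70. Cache (LRU->MRU): [65 82 97]
  32. access 65: HIT. Cache (LRU->MRU): [82 97 65]
  33. access 82: HIT. Cache (LRU->MRU): [97 65 82]
Total: 23 hits, 10 misses, 7 evictions

Answer: 7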